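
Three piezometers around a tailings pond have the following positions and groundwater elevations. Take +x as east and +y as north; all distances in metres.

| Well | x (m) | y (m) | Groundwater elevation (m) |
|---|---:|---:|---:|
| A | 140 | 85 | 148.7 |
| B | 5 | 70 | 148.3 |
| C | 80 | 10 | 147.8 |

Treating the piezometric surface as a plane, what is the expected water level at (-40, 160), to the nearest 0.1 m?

Differences from A: to B (Δx, Δy, Δh) = (-135, -15, -0.4); to C = (-60, -75, -0.9).
Determinant of the coordinate differences = (-135)·(-75) − (-60)·(-15) = 9225.
∂h/∂x = [(-0.4)·(-75) − (-0.9)·(-15)] / 9225 = +0.001789
∂h/∂y = [(-135)·(-0.9) − (-60)·(-0.4)] / 9225 = +0.01057
h(-40, 160) = 148.7 + (+0.001789)·(-180) + (+0.01057)·(75) = 148.7 -0.322 +0.793 = 149.171 m.

149.2 m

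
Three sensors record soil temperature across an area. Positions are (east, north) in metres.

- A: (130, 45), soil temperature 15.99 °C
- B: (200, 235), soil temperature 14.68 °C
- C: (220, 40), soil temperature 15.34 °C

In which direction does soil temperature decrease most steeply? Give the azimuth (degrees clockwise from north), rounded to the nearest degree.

061°

Three-point gradient (reference A): Δ to B = (70, 190, -1.31), Δ to C = (90, -5, -0.65).
∂T/∂x = -0.007453, ∂T/∂y = -0.004149 (det = -17450).
Steepest decrease is along −∇f: components (+0.007453 E, +0.004149 N).
Azimuth = atan2(+0.007453, +0.004149) = 60.9° ≈ 061°.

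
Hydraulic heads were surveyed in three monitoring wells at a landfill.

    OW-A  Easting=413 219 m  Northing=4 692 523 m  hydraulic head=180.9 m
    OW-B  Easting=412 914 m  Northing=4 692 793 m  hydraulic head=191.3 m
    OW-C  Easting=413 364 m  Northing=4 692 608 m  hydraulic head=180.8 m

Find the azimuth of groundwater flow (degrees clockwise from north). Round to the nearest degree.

Taking OW-A as reference: OW-B−OW-A = (-305, 270, +10.4); OW-C−OW-A = (145, 85, -0.1).
Solve a·Δx + b·Δy = Δh: det = (-305)·85 − 145·270 = -65075.
∂h/∂x = [(+10.4)·85 − (-0.1)·270] / -65075 = -0.01400
∂h/∂y = [(-305)·(-0.1) − 145·(+10.4)] / -65075 = +0.02270
Flow direction (−∇h) has components (+0.01400 E, -0.02270 N).
Azimuth = atan2(E, N) = atan2(+0.01400, -0.02270) = 148.3° ≈ 148°.

148°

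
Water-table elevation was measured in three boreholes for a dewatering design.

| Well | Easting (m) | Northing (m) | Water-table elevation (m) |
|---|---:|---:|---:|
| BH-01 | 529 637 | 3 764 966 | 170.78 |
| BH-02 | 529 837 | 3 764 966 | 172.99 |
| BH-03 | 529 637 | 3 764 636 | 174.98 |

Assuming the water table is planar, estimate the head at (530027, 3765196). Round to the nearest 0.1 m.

172.2 m

∂h/∂x = (172.99 − 170.78) / (529837 − 529637) = +0.01105
∂h/∂y = (174.98 − 170.78) / (3764636 − 3764966) = -0.01273
h(530027, 3765196) = 170.78 + (+0.01105)·(390) + (-0.01273)·(230) = 170.78 +4.310 -2.927 = 172.162 m.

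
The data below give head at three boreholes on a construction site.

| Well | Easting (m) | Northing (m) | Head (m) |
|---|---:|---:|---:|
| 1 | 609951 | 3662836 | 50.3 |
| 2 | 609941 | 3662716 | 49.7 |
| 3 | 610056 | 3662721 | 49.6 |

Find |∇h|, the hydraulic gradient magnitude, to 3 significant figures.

0.00521

Differences from 1: to 2 (Δx, Δy, Δh) = (-10, -120, -0.6); to 3 = (105, -115, -0.7).
Solve a·Δx + b·Δy = Δh: det = (-10)·(-115) − 105·(-120) = 13750.
∂h/∂x = [(-0.6)·(-115) − (-0.7)·(-120)] / 13750 = -0.001091
∂h/∂y = [(-10)·(-0.7) − 105·(-0.6)] / 13750 = +0.005091
|∇h| = √(-0.001091² + 0.005091²) = 0.005207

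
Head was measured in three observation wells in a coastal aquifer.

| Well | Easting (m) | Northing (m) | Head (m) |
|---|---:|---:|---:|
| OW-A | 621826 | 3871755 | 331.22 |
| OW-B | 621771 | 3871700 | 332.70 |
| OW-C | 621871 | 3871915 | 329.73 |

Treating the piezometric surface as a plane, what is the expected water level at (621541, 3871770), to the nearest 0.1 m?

338.2 m

Three-point gradient (reference OW-A): Δ to OW-B = (-55, -55, +1.48), Δ to OW-C = (45, 160, -1.49).
∂h/∂x = -0.02448, ∂h/∂y = -0.002427 (det = -6325).
h(621541, 3871770) = 331.22 + (-0.02448)·(-285) + (-0.002427)·(15) = 331.22 +6.977 -0.036 = 338.161 m.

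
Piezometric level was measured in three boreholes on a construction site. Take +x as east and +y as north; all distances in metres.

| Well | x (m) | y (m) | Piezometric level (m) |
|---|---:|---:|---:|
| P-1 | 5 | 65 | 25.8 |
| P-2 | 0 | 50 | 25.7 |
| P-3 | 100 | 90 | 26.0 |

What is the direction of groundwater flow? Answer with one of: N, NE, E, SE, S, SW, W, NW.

S

With h = a·x + b·y + c and P-1 as origin, the differences give:
  (-5)·a + (-15)·b = -0.1
  95·a + 25·b = +0.2
Eliminate b (×25 and ×(-15), subtract): 1300·a = 0.50 → a = ∂h/∂x = +0.0003846
Back-substitute: b = ∂h/∂y = +0.006538.
Flow = −∇h = (-0.0003846 east, -0.006538 north), which points south.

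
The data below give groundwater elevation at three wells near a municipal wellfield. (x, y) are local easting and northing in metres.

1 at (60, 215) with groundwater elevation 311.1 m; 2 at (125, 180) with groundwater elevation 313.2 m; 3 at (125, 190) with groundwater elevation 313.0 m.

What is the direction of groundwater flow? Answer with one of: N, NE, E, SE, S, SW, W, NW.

Three-point gradient (reference 1): Δ to 2 = (65, -35, +2.1), Δ to 3 = (65, -25, +1.9).
∂h/∂x = +0.02154, ∂h/∂y = -0.02000 (det = 650).
Flow = −∇h = (-0.02154 east, +0.02000 north), which points northwest.

NW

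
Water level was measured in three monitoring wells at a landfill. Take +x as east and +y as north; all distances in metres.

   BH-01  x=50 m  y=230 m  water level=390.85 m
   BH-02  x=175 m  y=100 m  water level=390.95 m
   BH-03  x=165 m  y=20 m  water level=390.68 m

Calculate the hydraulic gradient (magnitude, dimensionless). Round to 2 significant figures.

0.0048

Differences from BH-01: to BH-02 (Δx, Δy, Δh) = (125, -130, +0.10); to BH-03 = (115, -210, -0.17).
Solve a·Δx + b·Δy = Δh: det = 125·(-210) − 115·(-130) = -11300.
∂h/∂x = [(+0.10)·(-210) − (-0.17)·(-130)] / -11300 = +0.003814
∂h/∂y = [125·(-0.17) − 115·(+0.10)] / -11300 = +0.002898
|∇h| = √(0.003814² + 0.002898²) = 0.00479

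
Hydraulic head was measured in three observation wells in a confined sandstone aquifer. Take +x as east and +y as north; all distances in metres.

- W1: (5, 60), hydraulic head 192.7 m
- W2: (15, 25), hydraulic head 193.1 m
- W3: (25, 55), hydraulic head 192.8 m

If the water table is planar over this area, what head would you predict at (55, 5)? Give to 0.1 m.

With h = a·x + b·y + c and W1 as origin, the differences give:
  10·a + (-35)·b = +0.4
  20·a + (-5)·b = +0.1
Eliminate b (×(-5) and ×(-35), subtract): 650·a = 1.50 → a = ∂h/∂x = +0.002308
Back-substitute: b = ∂h/∂y = -0.01077.
h(55, 5) = 192.7 + (+0.002308)·(50) + (-0.01077)·(-55) = 192.7 +0.115 +0.592 = 193.408 m.

193.4 m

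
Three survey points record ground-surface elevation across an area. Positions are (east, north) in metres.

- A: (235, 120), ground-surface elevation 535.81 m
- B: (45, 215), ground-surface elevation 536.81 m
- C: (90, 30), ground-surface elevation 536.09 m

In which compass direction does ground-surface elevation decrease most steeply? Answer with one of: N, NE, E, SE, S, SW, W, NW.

SE

Taking A as reference: B−A = (-190, 95, +1.00); C−A = (-145, -90, +0.28).
Determinant of the coordinate differences = (-190)·(-90) − (-145)·95 = 30875.
∂z/∂x = [(+1.00)·(-90) − (+0.28)·95] / 30875 = -0.003777
∂z/∂y = [(-190)·(+0.28) − (-145)·(+1.00)] / 30875 = +0.002973
Steepest decrease is along −∇f = (+0.003777 E, -0.002973 N) → southeast.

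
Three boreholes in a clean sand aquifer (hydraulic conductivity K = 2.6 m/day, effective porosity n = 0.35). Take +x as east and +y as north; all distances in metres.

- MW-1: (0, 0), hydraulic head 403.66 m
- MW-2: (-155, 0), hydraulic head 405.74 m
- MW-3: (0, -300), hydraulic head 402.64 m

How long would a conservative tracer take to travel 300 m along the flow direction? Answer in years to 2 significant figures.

∂h/∂x = (405.74 − 403.66) / (-155 − 0) = -0.01342
∂h/∂y = (402.64 − 403.66) / (-300 − 0) = +0.003400
|∇h| = √(-0.01342² + 0.003400²) = 0.01384
Seepage velocity v = K·i/n = 2.6 × 0.01384 / 0.35 = 0.1028 m/day.
t = 300 / 0.1028 = 2918 days = 7.99 years.

8.0 years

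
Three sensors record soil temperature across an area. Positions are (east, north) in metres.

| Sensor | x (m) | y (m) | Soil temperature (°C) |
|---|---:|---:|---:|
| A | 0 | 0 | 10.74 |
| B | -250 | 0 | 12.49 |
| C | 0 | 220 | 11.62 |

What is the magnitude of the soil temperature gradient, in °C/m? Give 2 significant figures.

0.0081 °C/m

∂T/∂x = (12.49 − 10.74) / (-250 − 0) = -0.007000
∂T/∂y = (11.62 − 10.74) / (220 − 0) = +0.004000
|∇f| = √(-0.007000² + 0.004000²) = 0.008062 °C/m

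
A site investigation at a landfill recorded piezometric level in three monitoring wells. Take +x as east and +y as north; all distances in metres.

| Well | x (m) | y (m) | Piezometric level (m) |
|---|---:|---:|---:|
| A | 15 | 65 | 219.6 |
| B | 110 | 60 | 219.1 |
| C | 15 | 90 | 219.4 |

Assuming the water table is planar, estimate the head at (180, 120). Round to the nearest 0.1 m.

With h = a·x + b·y + c and A as origin, the differences give:
  95·a + (-5)·b = -0.5
  0·a + 25·b = -0.2
Eliminate b (×25 and ×(-5), subtract): 2375·a = -13.50 → a = ∂h/∂x = -0.005684
Back-substitute: b = ∂h/∂y = -0.008000.
h(180, 120) = 219.6 + (-0.005684)·(165) + (-0.008000)·(55) = 219.6 -0.938 -0.440 = 218.222 m.

218.2 m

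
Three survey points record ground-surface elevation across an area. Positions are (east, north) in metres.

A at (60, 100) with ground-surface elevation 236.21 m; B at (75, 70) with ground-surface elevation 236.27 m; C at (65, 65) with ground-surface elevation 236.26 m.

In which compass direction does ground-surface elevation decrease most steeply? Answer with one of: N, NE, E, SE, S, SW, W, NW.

NW

With z = a·x + b·y + c and A as origin, the differences give:
  15·a + (-30)·b = +0.06
  5·a + (-35)·b = +0.05
Eliminate b (×(-35) and ×(-30), subtract): -375·a = -0.600 → a = ∂z/∂x = +0.001600
Back-substitute: b = ∂z/∂y = -0.001200.
Steepest decrease is along −∇f = (-0.001600 E, +0.001200 N) → northwest.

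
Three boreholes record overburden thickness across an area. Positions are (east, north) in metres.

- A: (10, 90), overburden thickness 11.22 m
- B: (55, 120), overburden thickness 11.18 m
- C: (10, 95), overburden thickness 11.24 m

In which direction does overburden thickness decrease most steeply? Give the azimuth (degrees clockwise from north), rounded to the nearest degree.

With d = a·x + b·y + c and A as origin, the differences give:
  45·a + 30·b = -0.04
  0·a + 5·b = +0.02
Eliminate b (×5 and ×30, subtract): 225·a = -0.800 → a = ∂d/∂x = -0.003556
Back-substitute: b = ∂d/∂y = +0.004000.
Steepest decrease is along −∇f: components (+0.003556 E, -0.004000 N).
Azimuth = atan2(+0.003556, -0.004000) = 138.4° ≈ 138°.

138°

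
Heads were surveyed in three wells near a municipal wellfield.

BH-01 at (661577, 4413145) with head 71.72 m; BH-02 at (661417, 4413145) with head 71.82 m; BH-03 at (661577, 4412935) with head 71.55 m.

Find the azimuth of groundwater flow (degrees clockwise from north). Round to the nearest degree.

142°

∂h/∂x = (71.82 − 71.72) / (661417 − 661577) = -0.0006250
∂h/∂y = (71.55 − 71.72) / (4412935 − 4413145) = +0.0008095
Flow direction (−∇h) has components (+0.0006250 E, -0.0008095 N).
Azimuth = atan2(E, N) = atan2(+0.0006250, -0.0008095) = 142.3° ≈ 142°.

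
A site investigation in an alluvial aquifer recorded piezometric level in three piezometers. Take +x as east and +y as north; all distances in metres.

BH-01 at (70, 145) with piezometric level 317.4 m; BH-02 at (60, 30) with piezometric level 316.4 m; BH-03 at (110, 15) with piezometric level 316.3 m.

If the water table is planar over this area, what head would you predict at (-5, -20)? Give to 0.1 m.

Differences from BH-01: to BH-02 (Δx, Δy, Δh) = (-10, -115, -1.0); to BH-03 = (40, -130, -1.1).
Solve a·Δx + b·Δy = Δh: det = (-10)·(-130) − 40·(-115) = 5900.
∂h/∂x = [(-1.0)·(-130) − (-1.1)·(-115)] / 5900 = +0.0005932
∂h/∂y = [(-10)·(-1.1) − 40·(-1.0)] / 5900 = +0.008644
h(-5, -20) = 317.4 + (+0.0005932)·(-75) + (+0.008644)·(-165) = 317.4 -0.044 -1.426 = 315.929 m.

315.9 m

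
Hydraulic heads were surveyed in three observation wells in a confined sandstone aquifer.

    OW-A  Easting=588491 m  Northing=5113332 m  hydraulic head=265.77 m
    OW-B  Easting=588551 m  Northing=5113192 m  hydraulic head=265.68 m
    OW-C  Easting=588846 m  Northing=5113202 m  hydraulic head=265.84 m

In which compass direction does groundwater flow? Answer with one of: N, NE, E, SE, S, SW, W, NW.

Three-point gradient (reference OW-A): Δ to OW-B = (60, -140, -0.09), Δ to OW-C = (355, -130, +0.07).
∂h/∂x = +0.0005131, ∂h/∂y = +0.0008628 (det = 41900).
Flow = −∇h = (-0.0005131 east, -0.0008628 north), which points southwest.

SW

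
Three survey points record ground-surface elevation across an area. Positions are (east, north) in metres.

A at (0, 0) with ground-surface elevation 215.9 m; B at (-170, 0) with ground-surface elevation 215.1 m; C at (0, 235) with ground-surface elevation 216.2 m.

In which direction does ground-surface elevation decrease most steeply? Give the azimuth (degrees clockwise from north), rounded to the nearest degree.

∂z/∂x = (215.1 − 215.9) / (-170 − 0) = +0.004706
∂z/∂y = (216.2 − 215.9) / (235 − 0) = +0.001277
Steepest decrease is along −∇f: components (-0.004706 E, -0.001277 N).
Azimuth = atan2(-0.004706, -0.001277) = 254.8° ≈ 255°.

255°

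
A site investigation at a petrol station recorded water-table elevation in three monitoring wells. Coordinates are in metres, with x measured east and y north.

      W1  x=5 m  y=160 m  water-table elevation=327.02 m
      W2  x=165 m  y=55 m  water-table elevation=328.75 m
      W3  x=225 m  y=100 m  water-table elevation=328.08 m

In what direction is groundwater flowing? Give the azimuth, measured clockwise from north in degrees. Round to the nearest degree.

358°

Differences from W1: to W2 (Δx, Δy, Δh) = (160, -105, +1.73); to W3 = (220, -60, +1.06).
Solve a·Δx + b·Δy = Δh: det = 160·(-60) − 220·(-105) = 13500.
∂h/∂x = [(+1.73)·(-60) − (+1.06)·(-105)] / 13500 = +0.0005556
∂h/∂y = [160·(+1.06) − 220·(+1.73)] / 13500 = -0.01563
Flow direction (−∇h) has components (-0.0005556 E, +0.01563 N).
Azimuth = atan2(E, N) = atan2(-0.0005556, +0.01563) = 358.0° ≈ 358°.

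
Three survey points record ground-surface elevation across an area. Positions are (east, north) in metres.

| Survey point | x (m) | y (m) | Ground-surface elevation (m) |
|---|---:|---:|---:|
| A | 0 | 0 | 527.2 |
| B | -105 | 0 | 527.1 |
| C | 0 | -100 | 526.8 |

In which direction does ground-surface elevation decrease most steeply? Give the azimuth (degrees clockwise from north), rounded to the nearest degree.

193°

∂z/∂x = (527.1 − 527.2) / (-105 − 0) = +0.0009524
∂z/∂y = (526.8 − 527.2) / (-100 − 0) = +0.004000
Steepest decrease is along −∇f: components (-0.0009524 E, -0.004000 N).
Azimuth = atan2(-0.0009524, -0.004000) = 193.4° ≈ 193°.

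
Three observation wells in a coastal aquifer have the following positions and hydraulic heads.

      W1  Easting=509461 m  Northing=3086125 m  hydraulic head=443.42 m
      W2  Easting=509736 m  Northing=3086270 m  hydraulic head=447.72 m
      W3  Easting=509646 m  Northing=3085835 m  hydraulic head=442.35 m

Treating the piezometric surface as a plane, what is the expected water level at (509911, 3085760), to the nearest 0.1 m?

444.3 m

Taking W1 as reference: W2−W1 = (275, 145, +4.30); W3−W1 = (185, -290, -1.07).
Solve a·Δx + b·Δy = Δh: det = 275·(-290) − 185·145 = -106575.
∂h/∂x = [(+4.30)·(-290) − (-1.07)·145] / -106575 = +0.01024
∂h/∂y = [275·(-1.07) − 185·(+4.30)] / -106575 = +0.01023
h(509911, 3085760) = 443.42 + (+0.01024)·(450) + (+0.01023)·(-365) = 443.42 +4.610 -3.732 = 444.298 m.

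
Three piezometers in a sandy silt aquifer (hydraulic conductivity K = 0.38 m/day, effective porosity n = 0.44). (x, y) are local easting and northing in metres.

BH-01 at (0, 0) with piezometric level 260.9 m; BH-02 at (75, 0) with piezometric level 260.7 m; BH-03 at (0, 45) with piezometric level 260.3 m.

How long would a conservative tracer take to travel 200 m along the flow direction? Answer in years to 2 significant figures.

47 years

∂h/∂x = (260.7 − 260.9) / (75 − 0) = -0.002667
∂h/∂y = (260.3 − 260.9) / (45 − 0) = -0.01333
|∇h| = √(-0.002667² + -0.01333²) = 0.01359
Seepage velocity v = K·i/n = 0.38 × 0.01359 / 0.44 = 0.01174 m/day.
t = 200 / 0.01174 = 1.704e+04 days = 46.7 years.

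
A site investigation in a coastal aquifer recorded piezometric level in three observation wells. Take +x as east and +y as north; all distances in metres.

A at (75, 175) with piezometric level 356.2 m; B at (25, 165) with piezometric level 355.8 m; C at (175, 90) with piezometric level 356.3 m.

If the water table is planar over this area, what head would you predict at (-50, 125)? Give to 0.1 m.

355.0 m

With h = a·x + b·y + c and A as origin, the differences give:
  (-50)·a + (-10)·b = -0.4
  100·a + (-85)·b = +0.1
Eliminate b (×(-85) and ×(-10), subtract): 5250·a = 35.00 → a = ∂h/∂x = +0.006667
Back-substitute: b = ∂h/∂y = +0.006667.
h(-50, 125) = 356.2 + (+0.006667)·(-125) + (+0.006667)·(-50) = 356.2 -0.833 -0.333 = 355.033 m.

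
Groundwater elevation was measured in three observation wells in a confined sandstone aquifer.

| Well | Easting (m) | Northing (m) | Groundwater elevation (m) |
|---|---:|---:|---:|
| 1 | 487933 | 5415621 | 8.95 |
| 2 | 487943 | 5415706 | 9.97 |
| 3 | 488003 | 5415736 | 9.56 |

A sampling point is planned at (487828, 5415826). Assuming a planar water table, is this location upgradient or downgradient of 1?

Differences from 1: to 2 (Δx, Δy, Δh) = (10, 85, +1.02); to 3 = (70, 115, +0.61).
Solve a·Δx + b·Δy = Δh: det = 10·115 − 70·85 = -4800.
∂h/∂x = [(+1.02)·115 − (+0.61)·85] / -4800 = -0.01364
∂h/∂y = [10·(+0.61) − 70·(+1.02)] / -4800 = +0.01360
Head at (487828, 5415826) = 8.95 + (-0.01364)·(-105) + (+0.01360)·(205) = 13.17 m.
That is higher than the 8.95 m at 1, so the point is upgradient.

upgradient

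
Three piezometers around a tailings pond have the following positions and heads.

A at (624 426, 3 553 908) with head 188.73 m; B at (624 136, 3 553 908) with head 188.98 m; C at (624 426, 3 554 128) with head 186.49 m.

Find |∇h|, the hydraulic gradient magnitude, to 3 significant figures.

∂h/∂x = (188.98 − 188.73) / (624136 − 624426) = -0.0008621
∂h/∂y = (186.49 − 188.73) / (3554128 − 3553908) = -0.01018
|∇h| = √(-0.0008621² + -0.01018²) = 0.01022

0.0102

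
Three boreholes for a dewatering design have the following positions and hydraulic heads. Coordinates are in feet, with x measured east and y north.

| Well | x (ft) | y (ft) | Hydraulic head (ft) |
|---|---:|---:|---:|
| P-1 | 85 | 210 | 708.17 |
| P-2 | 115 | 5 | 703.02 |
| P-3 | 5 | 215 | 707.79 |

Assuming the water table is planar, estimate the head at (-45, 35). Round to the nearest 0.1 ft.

With h = a·x + b·y + c and P-1 as origin, the differences give:
  30·a + (-205)·b = -5.15
  (-80)·a + 5·b = -0.38
Eliminate b (×5 and ×(-205), subtract): -16250·a = -103.650 → a = ∂h/∂x = +0.006378
Back-substitute: b = ∂h/∂y = +0.02606.
h(-45, 35) = 708.17 + (+0.006378)·(-130) + (+0.02606)·(-175) = 708.17 -0.829 -4.560 = 702.781 ft.

702.8 ft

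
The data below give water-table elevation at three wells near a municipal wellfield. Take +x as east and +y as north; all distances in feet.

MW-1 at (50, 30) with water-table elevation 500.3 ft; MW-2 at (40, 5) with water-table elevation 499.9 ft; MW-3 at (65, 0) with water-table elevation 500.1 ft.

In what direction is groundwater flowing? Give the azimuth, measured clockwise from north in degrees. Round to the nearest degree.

With h = a·x + b·y + c and MW-1 as origin, the differences give:
  (-10)·a + (-25)·b = -0.4
  15·a + (-30)·b = -0.2
Eliminate b (×(-30) and ×(-25), subtract): 675·a = 7.00 → a = ∂h/∂x = +0.01037
Back-substitute: b = ∂h/∂y = +0.01185.
Flow direction (−∇h) has components (-0.01037 E, -0.01185 N).
Azimuth = atan2(E, N) = atan2(-0.01037, -0.01185) = 221.2° ≈ 221°.

221°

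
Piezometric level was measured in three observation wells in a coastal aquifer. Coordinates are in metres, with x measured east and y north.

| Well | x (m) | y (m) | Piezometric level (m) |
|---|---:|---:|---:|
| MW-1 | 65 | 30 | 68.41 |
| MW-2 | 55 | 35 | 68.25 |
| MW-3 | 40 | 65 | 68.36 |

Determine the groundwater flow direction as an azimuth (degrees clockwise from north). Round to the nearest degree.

Differences from MW-1: to MW-2 (Δx, Δy, Δh) = (-10, 5, -0.16); to MW-3 = (-25, 35, -0.05).
Solve a·Δx + b·Δy = Δh: det = (-10)·35 − (-25)·5 = -225.
∂h/∂x = [(-0.16)·35 − (-0.05)·5] / -225 = +0.02378
∂h/∂y = [(-10)·(-0.05) − (-25)·(-0.16)] / -225 = +0.01556
Flow direction (−∇h) has components (-0.02378 E, -0.01556 N).
Azimuth = atan2(E, N) = atan2(-0.02378, -0.01556) = 236.8° ≈ 237°.

237°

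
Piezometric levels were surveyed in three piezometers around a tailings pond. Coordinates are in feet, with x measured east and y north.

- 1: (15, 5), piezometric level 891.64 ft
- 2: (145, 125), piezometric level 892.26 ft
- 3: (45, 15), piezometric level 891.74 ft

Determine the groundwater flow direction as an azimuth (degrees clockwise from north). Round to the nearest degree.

226°

With h = a·x + b·y + c and 1 as origin, the differences give:
  130·a + 120·b = +0.62
  30·a + 10·b = +0.10
Eliminate b (×10 and ×120, subtract): -2300·a = -5.800 → a = ∂h/∂x = +0.002522
Back-substitute: b = ∂h/∂y = +0.002435.
Flow direction (−∇h) has components (-0.002522 E, -0.002435 N).
Azimuth = atan2(E, N) = atan2(-0.002522, -0.002435) = 226.0° ≈ 226°.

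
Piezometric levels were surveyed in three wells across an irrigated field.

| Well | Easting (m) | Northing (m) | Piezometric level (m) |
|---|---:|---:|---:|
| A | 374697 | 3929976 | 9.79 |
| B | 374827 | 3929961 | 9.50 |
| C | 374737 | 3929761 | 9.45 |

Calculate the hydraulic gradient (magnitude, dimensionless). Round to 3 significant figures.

0.00241

Differences from A: to B (Δx, Δy, Δh) = (130, -15, -0.29); to C = (40, -215, -0.34).
Determinant of the coordinate differences = 130·(-215) − 40·(-15) = -27350.
∂h/∂x = [(-0.29)·(-215) − (-0.34)·(-15)] / -27350 = -0.002093
∂h/∂y = [130·(-0.34) − 40·(-0.29)] / -27350 = +0.001192
|∇h| = √(-0.002093² + 0.001192²) = 0.002409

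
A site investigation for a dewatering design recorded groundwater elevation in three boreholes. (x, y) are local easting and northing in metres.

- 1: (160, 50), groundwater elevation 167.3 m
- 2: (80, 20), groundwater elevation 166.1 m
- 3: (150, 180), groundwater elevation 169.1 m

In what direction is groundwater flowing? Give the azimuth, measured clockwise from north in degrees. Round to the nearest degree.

Differences from 1: to 2 (Δx, Δy, Δh) = (-80, -30, -1.2); to 3 = (-10, 130, +1.8).
Determinant of the coordinate differences = (-80)·130 − (-10)·(-30) = -10700.
∂h/∂x = [(-1.2)·130 − (+1.8)·(-30)] / -10700 = +0.009533
∂h/∂y = [(-80)·(+1.8) − (-10)·(-1.2)] / -10700 = +0.01458
Flow direction (−∇h) has components (-0.009533 E, -0.01458 N).
Azimuth = atan2(E, N) = atan2(-0.009533, -0.01458) = 213.2° ≈ 213°.

213°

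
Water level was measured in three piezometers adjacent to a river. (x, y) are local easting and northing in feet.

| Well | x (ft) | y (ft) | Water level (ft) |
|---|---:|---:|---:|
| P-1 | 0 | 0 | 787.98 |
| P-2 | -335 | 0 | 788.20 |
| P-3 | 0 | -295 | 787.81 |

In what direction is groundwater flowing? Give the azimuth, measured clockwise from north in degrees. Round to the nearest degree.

131°

∂h/∂x = (788.20 − 787.98) / (-335 − 0) = -0.0006567
∂h/∂y = (787.81 − 787.98) / (-295 − 0) = +0.0005763
Flow direction (−∇h) has components (+0.0006567 E, -0.0005763 N).
Azimuth = atan2(E, N) = atan2(+0.0006567, -0.0005763) = 131.3° ≈ 131°.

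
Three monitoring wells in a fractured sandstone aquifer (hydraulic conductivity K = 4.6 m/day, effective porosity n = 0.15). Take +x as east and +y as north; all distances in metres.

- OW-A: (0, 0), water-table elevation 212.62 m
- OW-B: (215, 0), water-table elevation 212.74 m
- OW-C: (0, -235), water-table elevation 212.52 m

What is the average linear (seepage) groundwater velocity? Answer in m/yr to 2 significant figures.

∂h/∂x = (212.74 − 212.62) / (215 − 0) = +0.0005581
∂h/∂y = (212.52 − 212.62) / (-235 − 0) = +0.0004255
|∇h| = √(0.0005581² + 0.0004255²) = 0.0007018
Seepage velocity v = K·i/n = 4.6 × 0.0007018 / 0.15 = 0.02152 m/day = 7.86 m/yr.

7.9 m/yr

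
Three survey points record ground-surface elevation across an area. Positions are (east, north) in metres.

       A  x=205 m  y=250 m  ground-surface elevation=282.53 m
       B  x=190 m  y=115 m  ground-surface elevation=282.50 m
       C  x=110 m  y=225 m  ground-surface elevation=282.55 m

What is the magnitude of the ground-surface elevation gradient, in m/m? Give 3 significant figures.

0.000375 m/m

Three-point gradient (reference A): Δ to B = (-15, -135, -0.03), Δ to C = (-95, -25, +0.02).
∂z/∂x = -0.0002771, ∂z/∂y = +0.0002530 (det = -12450).
|∇f| = √(-0.0002771² + 0.0002530²) = 0.0003752 m/m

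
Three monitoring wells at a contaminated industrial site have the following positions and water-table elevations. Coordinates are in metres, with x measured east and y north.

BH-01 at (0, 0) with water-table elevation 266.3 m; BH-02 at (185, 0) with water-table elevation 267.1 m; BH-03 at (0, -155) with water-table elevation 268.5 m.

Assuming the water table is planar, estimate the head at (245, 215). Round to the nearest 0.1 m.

264.3 m

∂h/∂x = (267.1 − 266.3) / (185 − 0) = +0.004324
∂h/∂y = (268.5 − 266.3) / (-155 − 0) = -0.01419
h(245, 215) = 266.3 + (+0.004324)·(245) + (-0.01419)·(215) = 266.3 +1.059 -3.052 = 264.308 m.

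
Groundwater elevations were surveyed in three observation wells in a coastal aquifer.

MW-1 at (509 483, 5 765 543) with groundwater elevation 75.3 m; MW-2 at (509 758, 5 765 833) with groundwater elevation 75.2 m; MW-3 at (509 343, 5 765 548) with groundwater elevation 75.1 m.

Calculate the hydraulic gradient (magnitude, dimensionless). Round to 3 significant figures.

Three-point gradient (reference MW-1): Δ to MW-2 = (275, 290, -0.1), Δ to MW-3 = (-140, 5, -0.2).
∂h/∂x = +0.001370, ∂h/∂y = -0.001644 (det = 41975).
|∇h| = √(0.001370² + -0.001644²) = 0.00214

0.00214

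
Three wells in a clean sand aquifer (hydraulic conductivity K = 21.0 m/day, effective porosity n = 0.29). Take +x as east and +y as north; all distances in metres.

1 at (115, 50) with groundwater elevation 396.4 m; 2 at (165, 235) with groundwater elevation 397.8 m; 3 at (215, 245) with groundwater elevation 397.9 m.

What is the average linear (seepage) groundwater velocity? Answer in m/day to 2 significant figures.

Three-point gradient (reference 1): Δ to 2 = (50, 185, +1.4), Δ to 3 = (100, 195, +1.5).
∂h/∂x = +0.0005143, ∂h/∂y = +0.007429 (det = -8750).
|∇h| = √(0.0005143² + 0.007429²) = 0.007447
Seepage velocity v = K·i/n = 21.0 × 0.007447 / 0.29 = 0.5393 m/day.

0.54 m/day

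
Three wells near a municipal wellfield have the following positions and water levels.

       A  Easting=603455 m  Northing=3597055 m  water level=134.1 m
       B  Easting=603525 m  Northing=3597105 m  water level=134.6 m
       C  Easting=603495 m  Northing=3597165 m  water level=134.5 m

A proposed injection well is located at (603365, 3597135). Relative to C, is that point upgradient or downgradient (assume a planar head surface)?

downgradient

Taking A as reference: B−A = (70, 50, +0.5); C−A = (40, 110, +0.4).
Solve a·Δx + b·Δy = Δh: det = 70·110 − 40·50 = 5700.
∂h/∂x = [(+0.5)·110 − (+0.4)·50] / 5700 = +0.006140
∂h/∂y = [70·(+0.4) − 40·(+0.5)] / 5700 = +0.001404
Head at (603365, 3597135) = 134.1 + (+0.006140)·(-90) + (+0.001404)·(80) = 133.66 m.
That is lower than the 134.5 m at C, so the point is downgradient.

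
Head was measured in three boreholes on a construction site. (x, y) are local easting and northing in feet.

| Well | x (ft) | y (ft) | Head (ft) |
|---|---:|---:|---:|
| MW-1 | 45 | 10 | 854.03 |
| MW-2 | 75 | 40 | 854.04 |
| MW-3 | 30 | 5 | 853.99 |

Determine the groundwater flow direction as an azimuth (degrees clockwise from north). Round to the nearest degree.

312°

Taking MW-1 as reference: MW-2−MW-1 = (30, 30, +0.01); MW-3−MW-1 = (-15, -5, -0.04).
Solve a·Δx + b·Δy = Δh: det = 30·(-5) − (-15)·30 = 300.
∂h/∂x = [(+0.01)·(-5) − (-0.04)·30] / 300 = +0.003833
∂h/∂y = [30·(-0.04) − (-15)·(+0.01)] / 300 = -0.003500
Flow direction (−∇h) has components (-0.003833 E, +0.003500 N).
Azimuth = atan2(E, N) = atan2(-0.003833, +0.003500) = 312.4° ≈ 312°.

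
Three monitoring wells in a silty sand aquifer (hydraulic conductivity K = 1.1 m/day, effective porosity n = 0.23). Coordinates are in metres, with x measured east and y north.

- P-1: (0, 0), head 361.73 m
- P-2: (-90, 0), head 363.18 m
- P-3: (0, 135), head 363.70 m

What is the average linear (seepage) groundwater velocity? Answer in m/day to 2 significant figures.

0.10 m/day

∂h/∂x = (363.18 − 361.73) / (-90 − 0) = -0.01611
∂h/∂y = (363.70 − 361.73) / (135 − 0) = +0.01459
|∇h| = √(-0.01611² + 0.01459²) = 0.02173
Seepage velocity v = K·i/n = 1.1 × 0.02173 / 0.23 = 0.1039 m/day.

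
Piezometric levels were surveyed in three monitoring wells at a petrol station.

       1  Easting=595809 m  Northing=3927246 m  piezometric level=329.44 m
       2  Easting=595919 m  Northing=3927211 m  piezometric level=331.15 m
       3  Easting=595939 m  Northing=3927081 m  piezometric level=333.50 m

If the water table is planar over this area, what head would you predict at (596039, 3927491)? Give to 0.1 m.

Taking 1 as reference: 2−1 = (110, -35, +1.71); 3−1 = (130, -165, +4.06).
Solve a·Δx + b·Δy = Δh: det = 110·(-165) − 130·(-35) = -13600.
∂h/∂x = [(+1.71)·(-165) − (+4.06)·(-35)] / -13600 = +0.01030
∂h/∂y = [110·(+4.06) − 130·(+1.71)] / -13600 = -0.01649
h(596039, 3927491) = 329.44 + (+0.01030)·(230) + (-0.01649)·(245) = 329.44 +2.368 -4.041 = 327.768 m.

327.8 m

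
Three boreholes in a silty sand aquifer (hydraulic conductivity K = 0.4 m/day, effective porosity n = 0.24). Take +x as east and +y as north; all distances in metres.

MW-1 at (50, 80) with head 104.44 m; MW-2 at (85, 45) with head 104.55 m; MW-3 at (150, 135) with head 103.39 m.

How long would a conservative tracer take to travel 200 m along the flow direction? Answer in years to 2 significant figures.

With h = a·x + b·y + c and MW-1 as origin, the differences give:
  35·a + (-35)·b = +0.11
  100·a + 55·b = -1.05
Eliminate b (×55 and ×(-35), subtract): 5425·a = -30.700 → a = ∂h/∂x = -0.005659
Back-substitute: b = ∂h/∂y = -0.008802.
|∇h| = √(-0.005659² + -0.008802²) = 0.01046
Seepage velocity v = K·i/n = 0.4 × 0.01046 / 0.24 = 0.01743 m/day.
t = 200 / 0.01743 = 1.147e+04 days = 31.4 years.

31 years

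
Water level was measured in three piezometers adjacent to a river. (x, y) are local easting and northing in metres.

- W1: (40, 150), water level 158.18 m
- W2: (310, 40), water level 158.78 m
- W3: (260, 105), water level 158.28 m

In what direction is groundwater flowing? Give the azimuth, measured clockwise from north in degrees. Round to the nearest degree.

Differences from W1: to W2 (Δx, Δy, Δh) = (270, -110, +0.60); to W3 = (220, -45, +0.10).
Determinant of the coordinate differences = 270·(-45) − 220·(-110) = 12050.
∂h/∂x = [(+0.60)·(-45) − (+0.10)·(-110)] / 12050 = -0.001328
∂h/∂y = [270·(+0.10) − 220·(+0.60)] / 12050 = -0.008714
Flow direction (−∇h) has components (+0.001328 E, +0.008714 N).
Azimuth = atan2(E, N) = atan2(+0.001328, +0.008714) = 8.7° ≈ 009°.

009°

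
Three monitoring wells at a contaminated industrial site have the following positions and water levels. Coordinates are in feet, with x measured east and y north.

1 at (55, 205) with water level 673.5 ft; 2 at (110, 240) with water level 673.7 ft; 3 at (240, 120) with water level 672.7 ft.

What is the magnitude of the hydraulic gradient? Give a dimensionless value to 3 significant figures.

With h = a·x + b·y + c and 1 as origin, the differences give:
  55·a + 35·b = +0.2
  185·a + (-85)·b = -0.8
Eliminate b (×(-85) and ×35, subtract): -11150·a = 11.00 → a = ∂h/∂x = -0.0009865
Back-substitute: b = ∂h/∂y = +0.007265.
|∇h| = √(-0.0009865² + 0.007265²) = 0.007332

0.00733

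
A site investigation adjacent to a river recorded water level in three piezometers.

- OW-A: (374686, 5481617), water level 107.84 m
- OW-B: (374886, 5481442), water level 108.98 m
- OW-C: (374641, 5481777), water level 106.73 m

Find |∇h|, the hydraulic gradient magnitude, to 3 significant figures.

With h = a·x + b·y + c and OW-A as origin, the differences give:
  200·a + (-175)·b = +1.14
  (-45)·a + 160·b = -1.11
Eliminate b (×160 and ×(-175), subtract): 24125·a = -11.850 → a = ∂h/∂x = -0.0004912
Back-substitute: b = ∂h/∂y = -0.007076.
|∇h| = √(-0.0004912² + -0.007076²) = 0.007093

0.00709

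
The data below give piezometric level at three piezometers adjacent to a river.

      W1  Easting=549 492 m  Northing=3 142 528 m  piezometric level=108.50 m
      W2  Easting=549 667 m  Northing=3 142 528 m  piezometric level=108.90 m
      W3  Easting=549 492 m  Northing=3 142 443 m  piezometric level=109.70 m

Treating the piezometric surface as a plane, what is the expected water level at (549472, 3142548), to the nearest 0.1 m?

108.2 m

∂h/∂x = (108.90 − 108.50) / (549667 − 549492) = +0.002286
∂h/∂y = (109.70 − 108.50) / (3142443 − 3142528) = -0.01412
h(549472, 3142548) = 108.50 + (+0.002286)·(-20) + (-0.01412)·(20) = 108.50 -0.046 -0.282 = 108.172 m.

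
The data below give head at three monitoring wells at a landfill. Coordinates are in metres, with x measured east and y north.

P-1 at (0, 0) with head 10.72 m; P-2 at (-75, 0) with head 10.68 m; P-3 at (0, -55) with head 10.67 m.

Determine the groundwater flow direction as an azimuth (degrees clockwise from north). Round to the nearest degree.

210°

∂h/∂x = (10.68 − 10.72) / (-75 − 0) = +0.0005333
∂h/∂y = (10.67 − 10.72) / (-55 − 0) = +0.0009091
Flow direction (−∇h) has components (-0.0005333 E, -0.0009091 N).
Azimuth = atan2(E, N) = atan2(-0.0005333, -0.0009091) = 210.4° ≈ 210°.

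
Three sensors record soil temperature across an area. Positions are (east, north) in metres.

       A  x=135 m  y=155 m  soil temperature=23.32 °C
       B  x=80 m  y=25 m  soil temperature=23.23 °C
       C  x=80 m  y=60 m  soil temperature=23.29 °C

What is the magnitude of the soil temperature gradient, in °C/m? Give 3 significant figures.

With T = a·x + b·y + c and A as origin, the differences give:
  (-55)·a + (-130)·b = -0.09
  (-55)·a + (-95)·b = -0.03
Eliminate b (×(-95) and ×(-130), subtract): -1925·a = 4.650 → a = ∂T/∂x = -0.002416
Back-substitute: b = ∂T/∂y = +0.001714.
|∇f| = √(-0.002416² + 0.001714²) = 0.002962 °C/m

0.00296 °C/m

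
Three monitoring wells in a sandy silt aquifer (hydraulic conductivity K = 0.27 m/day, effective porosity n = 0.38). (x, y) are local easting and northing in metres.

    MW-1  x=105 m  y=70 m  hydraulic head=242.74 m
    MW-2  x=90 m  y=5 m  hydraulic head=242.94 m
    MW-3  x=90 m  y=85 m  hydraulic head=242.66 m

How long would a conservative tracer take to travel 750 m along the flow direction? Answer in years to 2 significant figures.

Taking MW-1 as reference: MW-2−MW-1 = (-15, -65, +0.20); MW-3−MW-1 = (-15, 15, -0.08).
Determinant of the coordinate differences = (-15)·15 − (-15)·(-65) = -1200.
∂h/∂x = [(+0.20)·15 − (-0.08)·(-65)] / -1200 = +0.001833
∂h/∂y = [(-15)·(-0.08) − (-15)·(+0.20)] / -1200 = -0.003500
|∇h| = √(0.001833² + -0.003500²) = 0.003951
Seepage velocity v = K·i/n = 0.27 × 0.003951 / 0.38 = 0.002807 m/day.
t = 750 / 0.002807 = 2.672e+05 days = 732 years.

730 years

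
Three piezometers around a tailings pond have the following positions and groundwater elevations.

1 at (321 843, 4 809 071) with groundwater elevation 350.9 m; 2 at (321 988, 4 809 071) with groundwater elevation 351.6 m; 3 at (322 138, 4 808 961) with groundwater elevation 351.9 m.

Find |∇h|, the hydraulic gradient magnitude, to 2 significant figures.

0.0062

Differences from 1: to 2 (Δx, Δy, Δh) = (145, 0, +0.7); to 3 = (295, -110, +1.0).
Solve a·Δx + b·Δy = Δh: det = 145·(-110) − 295·0 = -15950.
∂h/∂x = [(+0.7)·(-110) − (+1.0)·0] / -15950 = +0.004828
∂h/∂y = [145·(+1.0) − 295·(+0.7)] / -15950 = +0.003856
|∇h| = √(0.004828² + 0.003856²) = 0.006179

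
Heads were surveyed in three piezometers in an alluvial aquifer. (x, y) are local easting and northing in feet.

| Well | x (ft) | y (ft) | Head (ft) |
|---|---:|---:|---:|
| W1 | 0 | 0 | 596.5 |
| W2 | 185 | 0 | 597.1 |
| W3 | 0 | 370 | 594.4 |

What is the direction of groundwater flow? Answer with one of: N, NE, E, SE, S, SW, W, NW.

∂h/∂x = (597.1 − 596.5) / (185 − 0) = +0.003243
∂h/∂y = (594.4 − 596.5) / (370 − 0) = -0.005676
Flow = −∇h = (-0.003243 east, +0.005676 north), which points northwest.

NW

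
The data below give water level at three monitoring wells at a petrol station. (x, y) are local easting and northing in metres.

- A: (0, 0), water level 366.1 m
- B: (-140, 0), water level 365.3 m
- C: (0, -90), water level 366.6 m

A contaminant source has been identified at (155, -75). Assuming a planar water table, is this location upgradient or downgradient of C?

∂h/∂x = (365.3 − 366.1) / (-140 − 0) = +0.005714
∂h/∂y = (366.6 − 366.1) / (-90 − 0) = -0.005556
Head at (155, -75) = 366.1 + (+0.005714)·(155) + (-0.005556)·(-75) = 367.40 m.
That is higher than the 366.6 m at C, so the point is upgradient.

upgradient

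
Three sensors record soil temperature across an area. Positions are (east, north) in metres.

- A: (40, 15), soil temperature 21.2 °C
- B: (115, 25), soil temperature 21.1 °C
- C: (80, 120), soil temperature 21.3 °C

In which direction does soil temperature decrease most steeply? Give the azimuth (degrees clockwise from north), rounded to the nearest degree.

135°

Differences from A: to B (Δx, Δy, Δh) = (75, 10, -0.1); to C = (40, 105, +0.1).
Solve a·Δx + b·Δy = ΔT: det = 75·105 − 40·10 = 7475.
∂T/∂x = [(-0.1)·105 − (+0.1)·10] / 7475 = -0.001538
∂T/∂y = [75·(+0.1) − 40·(-0.1)] / 7475 = +0.001538
Steepest decrease is along −∇f: components (+0.001538 E, -0.001538 N).
Azimuth = atan2(+0.001538, -0.001538) = 135.0° ≈ 135°.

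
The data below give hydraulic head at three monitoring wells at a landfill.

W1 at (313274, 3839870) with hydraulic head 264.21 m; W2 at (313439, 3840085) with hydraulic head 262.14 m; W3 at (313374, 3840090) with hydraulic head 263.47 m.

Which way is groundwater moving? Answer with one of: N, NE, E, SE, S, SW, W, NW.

E

Differences from W1: to W2 (Δx, Δy, Δh) = (165, 215, -2.07); to W3 = (100, 220, -0.74).
Determinant of the coordinate differences = 165·220 − 100·215 = 14800.
∂h/∂x = [(-2.07)·220 − (-0.74)·215] / 14800 = -0.02002
∂h/∂y = [165·(-0.74) − 100·(-2.07)] / 14800 = +0.005736
Flow = −∇h = (+0.02002 east, -0.005736 north), which points east.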